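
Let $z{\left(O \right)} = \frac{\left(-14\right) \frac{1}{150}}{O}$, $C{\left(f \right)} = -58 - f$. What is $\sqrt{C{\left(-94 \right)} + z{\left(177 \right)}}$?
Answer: $\frac{\sqrt{28195687}}{885} \approx 6.0$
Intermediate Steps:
$z{\left(O \right)} = - \frac{7}{75 O}$ ($z{\left(O \right)} = \frac{\left(-14\right) \frac{1}{150}}{O} = - \frac{7}{75 O}$)
$\sqrt{C{\left(-94 \right)} + z{\left(177 \right)}} = \sqrt{\left(-58 - -94\right) - \frac{7}{75 \cdot 177}} = \sqrt{\left(-58 + 94\right) - \frac{7}{13275}} = \sqrt{36 - \frac{7}{13275}} = \sqrt{\frac{477893}{13275}} = \frac{\sqrt{28195687}}{885}$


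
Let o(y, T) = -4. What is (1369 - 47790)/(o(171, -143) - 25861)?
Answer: 46421/25865 ≈ 1.7947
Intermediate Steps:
(1369 - 47790)/(o(171, -143) - 25861) = (1369 - 47790)/(-4 - 25861) = -46421/(-25865) = -46421*(-1/25865) = 46421/25865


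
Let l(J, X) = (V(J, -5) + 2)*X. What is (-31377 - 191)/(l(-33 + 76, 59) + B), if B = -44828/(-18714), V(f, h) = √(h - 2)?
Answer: -332759385935040/3402507263383 + 163069349403888*I*√7/3402507263383 ≈ -97.798 + 126.8*I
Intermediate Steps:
V(f, h) = √(-2 + h)
B = 22414/9357 (B = -44828*(-1/18714) = 22414/9357 ≈ 2.3954)
l(J, X) = X*(2 + I*√7) (l(J, X) = (√(-2 - 5) + 2)*X = (√(-7) + 2)*X = (I*√7 + 2)*X = (2 + I*√7)*X = X*(2 + I*√7))
(-31377 - 191)/(l(-33 + 76, 59) + B) = (-31377 - 191)/(59*(2 + I*√7) + 22414/9357) = -31568/((118 + 59*I*√7) + 22414/9357) = -31568/(1126540/9357 + 59*I*√7)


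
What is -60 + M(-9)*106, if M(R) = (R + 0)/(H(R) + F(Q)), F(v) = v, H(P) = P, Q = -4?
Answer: 174/13 ≈ 13.385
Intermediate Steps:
M(R) = R/(-4 + R) (M(R) = (R + 0)/(R - 4) = R/(-4 + R))
-60 + M(-9)*106 = -60 - 9/(-4 - 9)*106 = -60 - 9/(-13)*106 = -60 - 9*(-1/13)*106 = -60 + (9/13)*106 = -60 + 954/13 = 174/13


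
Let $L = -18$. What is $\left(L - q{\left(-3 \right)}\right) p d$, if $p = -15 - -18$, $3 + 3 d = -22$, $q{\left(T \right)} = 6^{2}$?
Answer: $1350$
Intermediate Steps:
$q{\left(T \right)} = 36$
$d = - \frac{25}{3}$ ($d = -1 + \frac{1}{3} \left(-22\right) = -1 - \frac{22}{3} = - \frac{25}{3} \approx -8.3333$)
$p = 3$ ($p = -15 + 18 = 3$)
$\left(L - q{\left(-3 \right)}\right) p d = \left(-18 - 36\right) 3 \left(- \frac{25}{3}\right) = \left(-54\right) 3 \left(- \frac{25}{3}\right) = \left(-162\right) \left(- \frac{25}{3}\right) = 1350$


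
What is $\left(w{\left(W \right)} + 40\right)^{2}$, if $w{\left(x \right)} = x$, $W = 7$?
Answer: $2209$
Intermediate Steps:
$\left(w{\left(W \right)} + 40\right)^{2} = \left(7 + 40\right)^{2} = 47^{2} = 2209$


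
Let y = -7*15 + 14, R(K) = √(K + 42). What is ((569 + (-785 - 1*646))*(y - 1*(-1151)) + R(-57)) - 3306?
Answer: -917026 + I*√15 ≈ -9.1703e+5 + 3.873*I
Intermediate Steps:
R(K) = √(42 + K)
y = -91 (y = -105 + 14 = -91)
((569 + (-785 - 1*646))*(y - 1*(-1151)) + R(-57)) - 3306 = ((569 + (-785 - 1*646))*(-91 - 1*(-1151)) + √(42 - 57)) - 3306 = ((569 + (-785 - 646))*(-91 + 1151) + √(-15)) - 3306 = ((569 - 1431)*1060 + I*√15) - 3306 = (-862*1060 + I*√15) - 3306 = (-913720 + I*√15) - 3306 = -917026 + I*√15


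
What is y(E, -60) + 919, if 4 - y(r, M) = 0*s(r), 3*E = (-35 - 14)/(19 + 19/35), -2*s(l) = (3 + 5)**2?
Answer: 923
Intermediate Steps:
s(l) = -32 (s(l) = -(3 + 5)**2/2 = -1/2*8**2 = -1/2*64 = -32)
E = -1715/2052 (E = ((-35 - 14)/(19 + 19/35))/3 = (-49/(19 + 19*(1/35)))/3 = (-49/(19 + 19/35))/3 = (-49/684/35)/3 = (-49*35/684)/3 = (1/3)*(-1715/684) = -1715/2052 ≈ -0.83577)
y(r, M) = 4 (y(r, M) = 4 - 0*(-32) = 4 - 1*0 = 4 + 0 = 4)
y(E, -60) + 919 = 4 + 919 = 923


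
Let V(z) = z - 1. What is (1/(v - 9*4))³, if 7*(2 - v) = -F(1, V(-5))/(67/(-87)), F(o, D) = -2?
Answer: -103161709/3923379379648 ≈ -2.6294e-5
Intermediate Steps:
V(z) = -1 + z
v = 1112/469 (v = 2 - (-1)*(-2/(67/(-87)))/7 = 2 - (-1)*(-2/(67*(-1/87)))/7 = 2 - (-1)*(-2/(-67/87))/7 = 2 - (-1)*(-2*(-87/67))/7 = 2 - (-1)*174/(7*67) = 2 - ⅐*(-174/67) = 2 + 174/469 = 1112/469 ≈ 2.3710)
(1/(v - 9*4))³ = (1/(1112/469 - 9*4))³ = (1/(1112/469 - 36))³ = (1/(-15772/469))³ = (-469/15772)³ = -103161709/3923379379648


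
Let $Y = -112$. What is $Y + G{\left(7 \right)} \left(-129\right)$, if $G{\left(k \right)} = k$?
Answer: $-1015$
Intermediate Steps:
$Y + G{\left(7 \right)} \left(-129\right) = -112 + 7 \left(-129\right) = -112 - 903 = -1015$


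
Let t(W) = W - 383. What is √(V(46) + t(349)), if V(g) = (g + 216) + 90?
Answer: √318 ≈ 17.833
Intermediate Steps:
V(g) = 306 + g (V(g) = (216 + g) + 90 = 306 + g)
t(W) = -383 + W
√(V(46) + t(349)) = √((306 + 46) + (-383 + 349)) = √(352 - 34) = √318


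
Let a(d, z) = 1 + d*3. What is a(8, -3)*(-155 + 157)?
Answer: 50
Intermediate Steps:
a(d, z) = 1 + 3*d
a(8, -3)*(-155 + 157) = (1 + 3*8)*(-155 + 157) = (1 + 24)*2 = 25*2 = 50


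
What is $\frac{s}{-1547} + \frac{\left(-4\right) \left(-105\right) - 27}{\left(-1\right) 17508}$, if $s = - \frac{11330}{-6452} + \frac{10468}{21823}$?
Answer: $- \frac{7592912155677}{317800383517708} \approx -0.023892$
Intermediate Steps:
$s = \frac{157397063}{70400998}$ ($s = \left(-11330\right) \left(- \frac{1}{6452}\right) + 10468 \cdot \frac{1}{21823} = \frac{5665}{3226} + \frac{10468}{21823} = \frac{157397063}{70400998} \approx 2.2357$)
$\frac{s}{-1547} + \frac{\left(-4\right) \left(-105\right) - 27}{\left(-1\right) 17508} = \frac{157397063}{70400998 \left(-1547\right)} + \frac{\left(-4\right) \left(-105\right) - 27}{\left(-1\right) 17508} = \frac{157397063}{70400998} \left(- \frac{1}{1547}\right) + \frac{420 - 27}{-17508} = - \frac{157397063}{108910343906} + 393 \left(- \frac{1}{17508}\right) = - \frac{157397063}{108910343906} - \frac{131}{5836} = - \frac{7592912155677}{317800383517708}$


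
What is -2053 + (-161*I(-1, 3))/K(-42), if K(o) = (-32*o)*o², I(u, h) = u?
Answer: -695326441/338688 ≈ -2053.0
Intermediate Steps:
K(o) = -32*o³
-2053 + (-161*I(-1, 3))/K(-42) = -2053 + (-161*(-1))/((-32*(-42)³)) = -2053 + 161/((-32*(-74088))) = -2053 + 161/2370816 = -2053 + 161*(1/2370816) = -2053 + 23/338688 = -695326441/338688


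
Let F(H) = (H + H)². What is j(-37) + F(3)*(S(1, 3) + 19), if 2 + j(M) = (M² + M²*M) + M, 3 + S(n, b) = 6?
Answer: -48531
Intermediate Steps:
S(n, b) = 3 (S(n, b) = -3 + 6 = 3)
F(H) = 4*H² (F(H) = (2*H)² = 4*H²)
j(M) = -2 + M + M² + M³ (j(M) = -2 + ((M² + M²*M) + M) = -2 + ((M² + M³) + M) = -2 + (M + M² + M³) = -2 + M + M² + M³)
j(-37) + F(3)*(S(1, 3) + 19) = (-2 - 37 + (-37)² + (-37)³) + (4*3²)*(3 + 19) = (-2 - 37 + 1369 - 50653) + (4*9)*22 = -49323 + 36*22 = -49323 + 792 = -48531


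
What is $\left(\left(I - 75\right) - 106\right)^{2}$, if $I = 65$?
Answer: $13456$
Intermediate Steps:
$\left(\left(I - 75\right) - 106\right)^{2} = \left(\left(65 - 75\right) - 106\right)^{2} = \left(-10 - 106\right)^{2} = \left(-116\right)^{2} = 13456$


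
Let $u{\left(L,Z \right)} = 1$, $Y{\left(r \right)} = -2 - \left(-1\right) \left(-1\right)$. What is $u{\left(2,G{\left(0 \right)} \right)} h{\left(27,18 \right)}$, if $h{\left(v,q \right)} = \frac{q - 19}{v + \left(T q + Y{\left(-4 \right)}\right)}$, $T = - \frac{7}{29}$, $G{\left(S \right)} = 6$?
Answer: $- \frac{29}{570} \approx -0.050877$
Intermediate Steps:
$Y{\left(r \right)} = -3$ ($Y{\left(r \right)} = -2 - 1 = -3$)
$T = - \frac{7}{29}$ ($T = \left(-7\right) \frac{1}{29} = - \frac{7}{29} \approx -0.24138$)
$h{\left(v,q \right)} = \frac{-19 + q}{-3 + v - \frac{7 q}{29}}$ ($h{\left(v,q \right)} = \frac{q - 19}{v - \left(3 + \frac{7 q}{29}\right)} = \frac{-19 + q}{v - \left(3 + \frac{7 q}{29}\right)} = \frac{-19 + q}{-3 + v - \frac{7 q}{29}}$)
$u{\left(2,G{\left(0 \right)} \right)} h{\left(27,18 \right)} = 1 \frac{29 \left(19 - 18\right)}{87 - 783 + 7 \cdot 18} = 1 \frac{29 \left(19 - 18\right)}{87 - 783 + 126} = 1 \cdot 29 \frac{1}{-570} \cdot 1 = 1 \cdot 29 \left(- \frac{1}{570}\right) 1 = 1 \left(- \frac{29}{570}\right) = - \frac{29}{570}$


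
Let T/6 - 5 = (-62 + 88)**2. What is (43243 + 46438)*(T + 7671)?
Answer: 1054379517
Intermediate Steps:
T = 4086 (T = 30 + 6*(-62 + 88)**2 = 30 + 6*26**2 = 30 + 6*676 = 30 + 4056 = 4086)
(43243 + 46438)*(T + 7671) = (43243 + 46438)*(4086 + 7671) = 89681*11757 = 1054379517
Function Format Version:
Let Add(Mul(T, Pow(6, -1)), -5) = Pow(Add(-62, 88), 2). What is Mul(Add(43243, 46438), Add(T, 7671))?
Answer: 1054379517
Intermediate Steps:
T = 4086 (T = Add(30, Mul(6, Pow(Add(-62, 88), 2))) = Add(30, Mul(6, Pow(26, 2))) = Add(30, Mul(6, 676)) = Add(30, 4056) = 4086)
Mul(Add(43243, 46438), Add(T, 7671)) = Mul(Add(43243, 46438), Add(4086, 7671)) = Mul(89681, 11757) = 1054379517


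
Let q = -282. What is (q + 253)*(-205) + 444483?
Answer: 450428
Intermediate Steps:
(q + 253)*(-205) + 444483 = (-282 + 253)*(-205) + 444483 = -29*(-205) + 444483 = 5945 + 444483 = 450428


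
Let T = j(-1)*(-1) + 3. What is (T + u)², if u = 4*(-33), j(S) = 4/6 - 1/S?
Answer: 153664/9 ≈ 17074.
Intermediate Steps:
j(S) = ⅔ - 1/S (j(S) = 4*(⅙) - 1/S = ⅔ - 1/S)
u = -132
T = 4/3 (T = (⅔ - 1/(-1))*(-1) + 3 = (⅔ - 1*(-1))*(-1) + 3 = (⅔ + 1)*(-1) + 3 = (5/3)*(-1) + 3 = -5/3 + 3 = 4/3 ≈ 1.3333)
(T + u)² = (4/3 - 132)² = (-392/3)² = 153664/9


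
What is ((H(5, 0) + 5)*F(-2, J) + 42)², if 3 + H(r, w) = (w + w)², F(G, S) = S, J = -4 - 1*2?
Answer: 900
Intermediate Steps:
J = -6 (J = -4 - 2 = -6)
H(r, w) = -3 + 4*w² (H(r, w) = -3 + (w + w)² = -3 + (2*w)² = -3 + 4*w²)
((H(5, 0) + 5)*F(-2, J) + 42)² = (((-3 + 4*0²) + 5)*(-6) + 42)² = (((-3 + 4*0) + 5)*(-6) + 42)² = (((-3 + 0) + 5)*(-6) + 42)² = ((-3 + 5)*(-6) + 42)² = (2*(-6) + 42)² = (-12 + 42)² = 30² = 900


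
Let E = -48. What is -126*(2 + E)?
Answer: 5796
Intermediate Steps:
-126*(2 + E) = -126*(2 - 48) = -126*(-46) = 5796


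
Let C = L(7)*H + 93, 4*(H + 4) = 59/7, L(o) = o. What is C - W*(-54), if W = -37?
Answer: -7673/4 ≈ -1918.3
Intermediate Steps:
H = -53/28 (H = -4 + (59/7)/4 = -4 + (59*(1/7))/4 = -4 + (1/4)*(59/7) = -4 + 59/28 = -53/28 ≈ -1.8929)
C = 319/4 (C = 7*(-53/28) + 93 = -53/4 + 93 = 319/4 ≈ 79.750)
C - W*(-54) = 319/4 - (-37)*(-54) = 319/4 - 1*1998 = 319/4 - 1998 = -7673/4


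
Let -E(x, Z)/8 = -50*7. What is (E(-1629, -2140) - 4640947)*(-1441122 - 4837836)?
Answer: 29122730210826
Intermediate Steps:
E(x, Z) = 2800 (E(x, Z) = -(-400)*7 = -8*(-350) = 2800)
(E(-1629, -2140) - 4640947)*(-1441122 - 4837836) = (2800 - 4640947)*(-1441122 - 4837836) = -4638147*(-6278958) = 29122730210826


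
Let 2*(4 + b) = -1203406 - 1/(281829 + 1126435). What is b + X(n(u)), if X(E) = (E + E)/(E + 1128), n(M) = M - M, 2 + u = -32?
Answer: -1694724613297/2816528 ≈ -6.0171e+5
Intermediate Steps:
u = -34 (u = -2 - 32 = -34)
n(M) = 0
X(E) = 2*E/(1128 + E) (X(E) = (2*E)/(1128 + E) = 2*E/(1128 + E))
b = -1694724613297/2816528 (b = -4 + (-1203406 - 1/(281829 + 1126435))/2 = -4 + (-1203406 - 1/1408264)/2 = -4 + (1/2)*(-1694713347185/1408264) = -4 - 1694713347185/2816528 = -1694724613297/2816528 ≈ -6.0171e+5)
b + X(n(u)) = -1694724613297/2816528 + 2*0/(1128 + 0) = -1694724613297/2816528 + 2*0/1128 = -1694724613297/2816528 + 2*0*(1/1128) = -1694724613297/2816528 + 0 = -1694724613297/2816528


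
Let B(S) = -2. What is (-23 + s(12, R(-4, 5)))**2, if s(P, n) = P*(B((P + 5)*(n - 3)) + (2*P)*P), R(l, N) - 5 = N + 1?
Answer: 11621281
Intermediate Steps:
R(l, N) = 6 + N (R(l, N) = 5 + (N + 1) = 5 + (1 + N) = 6 + N)
s(P, n) = P*(-2 + 2*P**2) (s(P, n) = P*(-2 + (2*P)*P) = P*(-2 + 2*P**2))
(-23 + s(12, R(-4, 5)))**2 = (-23 + 2*12*(-1 + 12**2))**2 = (-23 + 2*12*(-1 + 144))**2 = (-23 + 2*12*143)**2 = (-23 + 3432)**2 = 3409**2 = 11621281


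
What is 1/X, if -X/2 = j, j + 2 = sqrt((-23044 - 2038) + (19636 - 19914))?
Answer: 1/25364 + I*sqrt(1585)/12682 ≈ 3.9426e-5 + 0.0031393*I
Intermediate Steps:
j = -2 + 4*I*sqrt(1585) (j = -2 + sqrt((-23044 - 2038) + (19636 - 19914)) = -2 + sqrt(-25082 - 278) = -2 + sqrt(-25360) = -2 + 4*I*sqrt(1585) ≈ -2.0 + 159.25*I)
X = 4 - 8*I*sqrt(1585) (X = -2*(-2 + 4*I*sqrt(1585)) = 4 - 8*I*sqrt(1585) ≈ 4.0 - 318.5*I)
1/X = 1/(4 - 8*I*sqrt(1585))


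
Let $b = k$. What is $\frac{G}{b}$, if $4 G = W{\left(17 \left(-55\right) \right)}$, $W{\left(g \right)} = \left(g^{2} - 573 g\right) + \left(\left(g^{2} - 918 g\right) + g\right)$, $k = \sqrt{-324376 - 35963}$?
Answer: $- \frac{37400 i \sqrt{360339}}{17159} \approx - 1308.4 i$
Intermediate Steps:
$k = i \sqrt{360339}$ ($k = \sqrt{-360339} = i \sqrt{360339} \approx 600.28 i$)
$b = i \sqrt{360339} \approx 600.28 i$
$W{\left(g \right)} = - 1490 g + 2 g^{2}$ ($W{\left(g \right)} = \left(g^{2} - 573 g\right) + \left(g^{2} - 917 g\right) = - 1490 g + 2 g^{2}$)
$G = 785400$ ($G = \frac{2 \cdot 17 \left(-55\right) \left(-745 + 17 \left(-55\right)\right)}{4} = \frac{2 \left(-935\right) \left(-745 - 935\right)}{4} = \frac{2 \left(-935\right) \left(-1680\right)}{4} = \frac{1}{4} \cdot 3141600 = 785400$)
$\frac{G}{b} = \frac{785400}{i \sqrt{360339}} = 785400 \left(- \frac{i \sqrt{360339}}{360339}\right) = - \frac{37400 i \sqrt{360339}}{17159}$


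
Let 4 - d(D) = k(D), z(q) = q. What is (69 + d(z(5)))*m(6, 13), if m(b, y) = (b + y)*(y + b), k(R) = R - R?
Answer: 26353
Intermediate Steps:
k(R) = 0
d(D) = 4 (d(D) = 4 - 1*0 = 4 + 0 = 4)
m(b, y) = (b + y)² (m(b, y) = (b + y)*(b + y) = (b + y)²)
(69 + d(z(5)))*m(6, 13) = (69 + 4)*(6 + 13)² = 73*19² = 73*361 = 26353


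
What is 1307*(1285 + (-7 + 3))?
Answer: 1674267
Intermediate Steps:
1307*(1285 + (-7 + 3)) = 1307*(1285 - 4) = 1307*1281 = 1674267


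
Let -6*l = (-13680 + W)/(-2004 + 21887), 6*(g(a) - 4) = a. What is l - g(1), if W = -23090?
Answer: -153435/39766 ≈ -3.8584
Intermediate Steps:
g(a) = 4 + a/6
l = 18385/59649 (l = -(-13680 - 23090)/(6*(-2004 + 21887)) = -(-18385)/(3*19883) = -⅙*(-36770/19883) = 18385/59649 ≈ 0.30822)
l - g(1) = 18385/59649 - (4 + (⅙)*1) = 18385/59649 - (4 + ⅙) = 18385/59649 - 1*25/6 = 18385/59649 - 25/6 = -153435/39766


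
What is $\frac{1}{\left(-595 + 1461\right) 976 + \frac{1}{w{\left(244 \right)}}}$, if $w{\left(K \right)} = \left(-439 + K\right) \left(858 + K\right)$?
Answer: $\frac{214890}{181628466239} \approx 1.1831 \cdot 10^{-6}$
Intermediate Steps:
$\frac{1}{\left(-595 + 1461\right) 976 + \frac{1}{w{\left(244 \right)}}} = \frac{1}{\left(-595 + 1461\right) 976 + \frac{1}{-376662 + 244^{2} + 419 \cdot 244}} = \frac{1}{866 \cdot 976 + \frac{1}{-376662 + 59536 + 102236}} = \frac{1}{845216 + \frac{1}{-214890}} = \frac{1}{845216 - \frac{1}{214890}} = \frac{1}{\frac{181628466239}{214890}} = \frac{214890}{181628466239}$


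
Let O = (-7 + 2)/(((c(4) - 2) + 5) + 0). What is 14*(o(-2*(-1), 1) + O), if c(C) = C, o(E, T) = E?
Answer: 18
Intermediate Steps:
O = -5/7 (O = (-7 + 2)/(((4 - 2) + 5) + 0) = -5/((2 + 5) + 0) = -5/(7 + 0) = -5/7 ≈ -0.71429)
14*(o(-2*(-1), 1) + O) = 14*(-2*(-1) - 5/7) = 14*(2 - 5/7) = 14*(9/7) = 18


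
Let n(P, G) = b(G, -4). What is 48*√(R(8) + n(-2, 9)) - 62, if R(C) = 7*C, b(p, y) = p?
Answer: -62 + 48*√65 ≈ 324.99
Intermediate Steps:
n(P, G) = G
48*√(R(8) + n(-2, 9)) - 62 = 48*√(7*8 + 9) - 62 = 48*√(56 + 9) - 62 = 48*√65 - 62 = -62 + 48*√65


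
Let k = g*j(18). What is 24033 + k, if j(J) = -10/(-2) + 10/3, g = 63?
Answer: 24558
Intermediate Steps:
j(J) = 25/3 (j(J) = -10*(-1/2) + 10*(1/3) = 5 + 10/3 = 25/3)
k = 525 (k = 63*(25/3) = 525)
24033 + k = 24033 + 525 = 24558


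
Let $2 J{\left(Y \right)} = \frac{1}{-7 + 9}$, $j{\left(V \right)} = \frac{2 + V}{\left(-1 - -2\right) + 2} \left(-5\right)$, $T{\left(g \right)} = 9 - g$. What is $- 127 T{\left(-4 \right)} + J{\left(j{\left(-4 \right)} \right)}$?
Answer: $- \frac{6603}{4} \approx -1650.8$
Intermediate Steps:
$j{\left(V \right)} = - \frac{10}{3} - \frac{5 V}{3}$ ($j{\left(V \right)} = \frac{2 + V}{\left(-1 + 2\right) + 2} \left(-5\right) = \frac{2 + V}{1 + 2} \left(-5\right) = \frac{2 + V}{3} \left(-5\right) = \left(2 + V\right) \frac{1}{3} \left(-5\right) = \left(\frac{2}{3} + \frac{V}{3}\right) \left(-5\right) = - \frac{10}{3} - \frac{5 V}{3}$)
$J{\left(Y \right)} = \frac{1}{4}$ ($J{\left(Y \right)} = \frac{1}{2 \left(-7 + 9\right)} = \frac{1}{2 \cdot 2} = \frac{1}{2} \cdot \frac{1}{2} = \frac{1}{4}$)
$- 127 T{\left(-4 \right)} + J{\left(j{\left(-4 \right)} \right)} = - 127 \left(9 - -4\right) + \frac{1}{4} = - 127 \left(9 + 4\right) + \frac{1}{4} = \left(-127\right) 13 + \frac{1}{4} = -1651 + \frac{1}{4} = - \frac{6603}{4}$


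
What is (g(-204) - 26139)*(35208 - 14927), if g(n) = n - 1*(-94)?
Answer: -532355969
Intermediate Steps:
g(n) = 94 + n (g(n) = n + 94 = 94 + n)
(g(-204) - 26139)*(35208 - 14927) = ((94 - 204) - 26139)*(35208 - 14927) = (-110 - 26139)*20281 = -26249*20281 = -532355969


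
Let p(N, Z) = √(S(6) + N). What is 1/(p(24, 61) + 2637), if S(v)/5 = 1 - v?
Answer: 2637/6953770 - I/6953770 ≈ 0.00037922 - 1.4381e-7*I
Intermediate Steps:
S(v) = 5 - 5*v (S(v) = 5*(1 - v) = 5 - 5*v)
p(N, Z) = √(-25 + N) (p(N, Z) = √((5 - 5*6) + N) = √((5 - 30) + N) = √(-25 + N))
1/(p(24, 61) + 2637) = 1/(√(-25 + 24) + 2637) = 1/(√(-1) + 2637) = 1/(I + 2637) = 1/(2637 + I) = (2637 - I)/6953770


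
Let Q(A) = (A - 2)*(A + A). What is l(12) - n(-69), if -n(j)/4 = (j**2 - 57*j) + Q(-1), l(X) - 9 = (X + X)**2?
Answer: 35385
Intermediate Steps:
Q(A) = 2*A*(-2 + A) (Q(A) = (-2 + A)*(2*A) = 2*A*(-2 + A))
l(X) = 9 + 4*X**2 (l(X) = 9 + (X + X)**2 = 9 + (2*X)**2 = 9 + 4*X**2)
n(j) = -24 - 4*j**2 + 228*j (n(j) = -4*((j**2 - 57*j) + 2*(-1)*(-2 - 1)) = -4*((j**2 - 57*j) + 2*(-1)*(-3)) = -4*((j**2 - 57*j) + 6) = -4*(6 + j**2 - 57*j) = -24 - 4*j**2 + 228*j)
l(12) - n(-69) = (9 + 4*12**2) - (-24 - 4*(-69)**2 + 228*(-69)) = (9 + 4*144) - (-24 - 4*4761 - 15732) = (9 + 576) - (-24 - 19044 - 15732) = 585 - 1*(-34800) = 585 + 34800 = 35385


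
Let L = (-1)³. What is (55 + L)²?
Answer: 2916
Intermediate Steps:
L = -1
(55 + L)² = (55 - 1)² = 54² = 2916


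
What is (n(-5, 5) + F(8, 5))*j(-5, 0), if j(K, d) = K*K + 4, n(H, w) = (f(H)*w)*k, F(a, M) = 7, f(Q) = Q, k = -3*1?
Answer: 2378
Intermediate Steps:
k = -3
n(H, w) = -3*H*w (n(H, w) = (H*w)*(-3) = -3*H*w)
j(K, d) = 4 + K² (j(K, d) = K² + 4 = 4 + K²)
(n(-5, 5) + F(8, 5))*j(-5, 0) = (-3*(-5)*5 + 7)*(4 + (-5)²) = (75 + 7)*(4 + 25) = 82*29 = 2378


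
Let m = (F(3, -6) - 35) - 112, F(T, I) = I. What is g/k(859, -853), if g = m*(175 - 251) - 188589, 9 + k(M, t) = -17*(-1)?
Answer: -176961/8 ≈ -22120.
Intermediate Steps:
m = -153 (m = (-6 - 35) - 112 = -41 - 112 = -153)
k(M, t) = 8 (k(M, t) = -9 - 17*(-1) = -9 + 17 = 8)
g = -176961 (g = -153*(175 - 251) - 188589 = -153*(-76) - 188589 = 11628 - 188589 = -176961)
g/k(859, -853) = -176961/8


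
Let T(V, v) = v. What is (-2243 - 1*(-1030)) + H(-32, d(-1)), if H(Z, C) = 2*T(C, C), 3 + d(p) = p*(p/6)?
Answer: -3656/3 ≈ -1218.7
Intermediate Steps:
d(p) = -3 + p**2/6 (d(p) = -3 + p*(p/6) = -3 + p**2/6)
H(Z, C) = 2*C
(-2243 - 1*(-1030)) + H(-32, d(-1)) = (-2243 - 1*(-1030)) + 2*(-3 + (1/6)*(-1)**2) = (-2243 + 1030) + 2*(-3 + (1/6)*1) = -1213 + 2*(-3 + 1/6) = -1213 + 2*(-17/6) = -1213 - 17/3 = -3656/3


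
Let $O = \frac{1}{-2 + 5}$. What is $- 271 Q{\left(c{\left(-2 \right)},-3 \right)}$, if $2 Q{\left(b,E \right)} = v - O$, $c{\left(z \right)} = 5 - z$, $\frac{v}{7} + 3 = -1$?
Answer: $\frac{23035}{6} \approx 3839.2$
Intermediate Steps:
$v = -28$ ($v = -21 + 7 \left(-1\right) = -21 - 7 = -28$)
$O = \frac{1}{3} \approx 0.33333$
$Q{\left(b,E \right)} = - \frac{85}{6}$ ($Q{\left(b,E \right)} = \frac{-28 - \frac{1}{3}}{2} = \frac{1}{2} \left(- \frac{85}{3}\right) = - \frac{85}{6}$)
$- 271 Q{\left(c{\left(-2 \right)},-3 \right)} = \left(-271\right) \left(- \frac{85}{6}\right) = \frac{23035}{6}$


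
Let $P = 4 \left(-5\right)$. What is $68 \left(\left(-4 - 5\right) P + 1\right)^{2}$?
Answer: $2227748$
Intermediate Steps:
$P = -20$
$68 \left(\left(-4 - 5\right) P + 1\right)^{2} = 68 \left(\left(-4 - 5\right) \left(-20\right) + 1\right)^{2} = 68 \left(\left(-9\right) \left(-20\right) + 1\right)^{2} = 68 \left(180 + 1\right)^{2} = 68 \cdot 181^{2} = 68 \cdot 32761 = 2227748$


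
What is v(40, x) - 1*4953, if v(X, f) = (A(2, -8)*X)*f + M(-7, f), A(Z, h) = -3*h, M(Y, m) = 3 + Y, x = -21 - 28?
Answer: -51997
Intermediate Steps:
x = -49
v(X, f) = -4 + 24*X*f (v(X, f) = ((-3*(-8))*X)*f + (3 - 7) = (24*X)*f - 4 = 24*X*f - 4 = -4 + 24*X*f)
v(40, x) - 1*4953 = (-4 + 24*40*(-49)) - 1*4953 = (-4 - 47040) - 4953 = -47044 - 4953 = -51997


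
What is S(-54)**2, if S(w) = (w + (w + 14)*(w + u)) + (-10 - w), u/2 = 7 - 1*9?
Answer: 5336100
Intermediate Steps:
u = -4 (u = 2*(7 - 1*9) = 2*(7 - 9) = 2*(-2) = -4)
S(w) = -10 + (-4 + w)*(14 + w) (S(w) = (w + (w + 14)*(w - 4)) + (-10 - w) = (w + (14 + w)*(-4 + w)) + (-10 - w) = (w + (-4 + w)*(14 + w)) + (-10 - w) = -10 + (-4 + w)*(14 + w))
S(-54)**2 = (-66 + (-54)**2 + 10*(-54))**2 = (-66 + 2916 - 540)**2 = 2310**2 = 5336100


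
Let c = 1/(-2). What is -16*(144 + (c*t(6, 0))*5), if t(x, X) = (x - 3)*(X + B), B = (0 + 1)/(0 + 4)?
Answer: -2274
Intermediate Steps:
c = -½ ≈ -0.50000
B = ¼ (B = 1/4 = 1*(¼) = ¼ ≈ 0.25000)
t(x, X) = (-3 + x)*(¼ + X) (t(x, X) = (x - 3)*(X + ¼) = (-3 + x)*(¼ + X))
-16*(144 + (c*t(6, 0))*5) = -16*(144 - (-¾ - 3*0 + (¼)*6 + 0*6)/2*5) = -16*(144 - (-¾ + 0 + 3/2 + 0)/2*5) = -16*(144 - ½*¾*5) = -16*(144 - 3/8*5) = -16*(144 - 15/8) = -16*1137/8 = -2274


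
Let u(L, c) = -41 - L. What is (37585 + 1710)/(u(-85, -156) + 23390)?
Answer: 39295/23434 ≈ 1.6768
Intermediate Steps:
(37585 + 1710)/(u(-85, -156) + 23390) = (37585 + 1710)/((-41 - 1*(-85)) + 23390) = 39295/((-41 + 85) + 23390) = 39295/(44 + 23390) = 39295/23434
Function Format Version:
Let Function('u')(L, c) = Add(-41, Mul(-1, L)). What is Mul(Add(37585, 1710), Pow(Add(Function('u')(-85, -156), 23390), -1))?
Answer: Rational(39295, 23434) ≈ 1.6768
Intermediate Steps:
Mul(Add(37585, 1710), Pow(Add(Function('u')(-85, -156), 23390), -1)) = Mul(Add(37585, 1710), Pow(Add(Add(-41, Mul(-1, -85)), 23390), -1)) = Mul(39295, Pow(Add(Add(-41, 85), 23390), -1)) = Mul(39295, Pow(Add(44, 23390), -1)) = Mul(39295, Pow(23434, -1)) = Mul(39295, Rational(1, 23434)) = Rational(39295, 23434)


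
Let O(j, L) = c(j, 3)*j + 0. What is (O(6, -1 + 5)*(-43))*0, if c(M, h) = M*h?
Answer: 0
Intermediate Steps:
O(j, L) = 3*j**2 (O(j, L) = (j*3)*j + 0 = (3*j)*j + 0 = 3*j**2 + 0 = 3*j**2)
(O(6, -1 + 5)*(-43))*0 = ((3*6**2)*(-43))*0 = ((3*36)*(-43))*0 = (108*(-43))*0 = -4644*0 = 0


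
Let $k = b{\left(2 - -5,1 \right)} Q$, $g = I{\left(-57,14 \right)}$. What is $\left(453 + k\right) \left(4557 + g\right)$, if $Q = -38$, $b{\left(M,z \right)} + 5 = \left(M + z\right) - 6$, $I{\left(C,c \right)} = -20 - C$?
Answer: $2604798$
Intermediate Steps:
$b{\left(M,z \right)} = -11 + M + z$ ($b{\left(M,z \right)} = -5 - \left(6 - M - z\right) = -5 + \left(-6 + M + z\right) = -11 + M + z$)
$g = 37$ ($g = -20 - -57 = -20 + 57 = 37$)
$k = 114$ ($k = \left(-11 + \left(2 - -5\right) + 1\right) \left(-38\right) = \left(-11 + \left(2 + 5\right) + 1\right) \left(-38\right) = \left(-11 + 7 + 1\right) \left(-38\right) = \left(-3\right) \left(-38\right) = 114$)
$\left(453 + k\right) \left(4557 + g\right) = \left(453 + 114\right) \left(4557 + 37\right) = 567 \cdot 4594 = 2604798$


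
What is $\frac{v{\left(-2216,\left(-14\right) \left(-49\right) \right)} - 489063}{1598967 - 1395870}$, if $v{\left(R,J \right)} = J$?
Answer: $- \frac{488377}{203097} \approx -2.4046$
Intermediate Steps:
$\frac{v{\left(-2216,\left(-14\right) \left(-49\right) \right)} - 489063}{1598967 - 1395870} = \frac{\left(-14\right) \left(-49\right) - 489063}{1598967 - 1395870} = \frac{686 - 489063}{203097} = \left(-488377\right) \frac{1}{203097} = - \frac{488377}{203097}$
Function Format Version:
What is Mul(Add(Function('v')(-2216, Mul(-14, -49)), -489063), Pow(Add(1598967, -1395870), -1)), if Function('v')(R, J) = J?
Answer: Rational(-488377, 203097) ≈ -2.4046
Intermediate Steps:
Mul(Add(Function('v')(-2216, Mul(-14, -49)), -489063), Pow(Add(1598967, -1395870), -1)) = Mul(Add(Mul(-14, -49), -489063), Pow(Add(1598967, -1395870), -1)) = Mul(Add(686, -489063), Pow(203097, -1)) = Mul(-488377, Rational(1, 203097)) = Rational(-488377, 203097)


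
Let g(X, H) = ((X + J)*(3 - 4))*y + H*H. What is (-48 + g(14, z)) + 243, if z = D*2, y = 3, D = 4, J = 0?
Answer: 217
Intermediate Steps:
z = 8 (z = 4*2 = 8)
g(X, H) = H² - 3*X (g(X, H) = ((X + 0)*(3 - 4))*3 + H*H = (X*(-1))*3 + H² = -X*3 + H² = -3*X + H² = H² - 3*X)
(-48 + g(14, z)) + 243 = (-48 + (8² - 3*14)) + 243 = (-48 + (64 - 42)) + 243 = (-48 + 22) + 243 = -26 + 243 = 217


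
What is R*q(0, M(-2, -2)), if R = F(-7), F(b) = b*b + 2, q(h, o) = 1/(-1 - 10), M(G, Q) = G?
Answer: -51/11 ≈ -4.6364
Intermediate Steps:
q(h, o) = -1/11 (q(h, o) = 1/(-11) = -1/11)
F(b) = 2 + b**2 (F(b) = b**2 + 2 = 2 + b**2)
R = 51 (R = 2 + (-7)**2 = 2 + 49 = 51)
R*q(0, M(-2, -2)) = 51*(-1/11) = -51/11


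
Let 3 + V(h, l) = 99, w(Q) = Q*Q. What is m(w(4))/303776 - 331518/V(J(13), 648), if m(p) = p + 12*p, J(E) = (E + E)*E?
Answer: -524516625/151888 ≈ -3453.3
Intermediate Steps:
J(E) = 2*E² (J(E) = (2*E)*E = 2*E²)
w(Q) = Q²
m(p) = 13*p
V(h, l) = 96 (V(h, l) = -3 + 99 = 96)
m(w(4))/303776 - 331518/V(J(13), 648) = (13*4²)/303776 - 331518/96 = (13*16)*(1/303776) - 331518*1/96 = 208*(1/303776) - 55253/16 = 13/18986 - 55253/16 = -524516625/151888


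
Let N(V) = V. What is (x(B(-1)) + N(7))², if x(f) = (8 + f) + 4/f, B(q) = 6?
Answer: 4225/9 ≈ 469.44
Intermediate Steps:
x(f) = 8 + f + 4/f
(x(B(-1)) + N(7))² = ((8 + 6 + 4/6) + 7)² = ((8 + 6 + 4*(⅙)) + 7)² = ((8 + 6 + ⅔) + 7)² = (44/3 + 7)² = (65/3)² = 4225/9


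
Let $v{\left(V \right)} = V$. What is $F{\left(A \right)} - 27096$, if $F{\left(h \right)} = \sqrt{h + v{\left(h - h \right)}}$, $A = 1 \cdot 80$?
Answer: $-27096 + 4 \sqrt{5} \approx -27087.0$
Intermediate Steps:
$A = 80$
$F{\left(h \right)} = \sqrt{h}$ ($F{\left(h \right)} = \sqrt{h + \left(h - h\right)} = \sqrt{h + 0} = \sqrt{h}$)
$F{\left(A \right)} - 27096 = \sqrt{80} - 27096 = 4 \sqrt{5} - 27096 = -27096 + 4 \sqrt{5}$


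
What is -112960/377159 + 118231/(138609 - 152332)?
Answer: -46142035809/5175752957 ≈ -8.9150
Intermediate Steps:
-112960/377159 + 118231/(138609 - 152332) = -112960*1/377159 + 118231/(-13723) = -112960/377159 + 118231*(-1/13723) = -112960/377159 - 118231/13723 = -46142035809/5175752957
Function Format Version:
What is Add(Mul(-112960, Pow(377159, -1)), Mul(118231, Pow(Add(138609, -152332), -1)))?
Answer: Rational(-46142035809, 5175752957) ≈ -8.9150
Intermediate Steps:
Add(Mul(-112960, Pow(377159, -1)), Mul(118231, Pow(Add(138609, -152332), -1))) = Add(Mul(-112960, Rational(1, 377159)), Mul(118231, Pow(-13723, -1))) = Add(Rational(-112960, 377159), Mul(118231, Rational(-1, 13723))) = Add(Rational(-112960, 377159), Rational(-118231, 13723)) = Rational(-46142035809, 5175752957)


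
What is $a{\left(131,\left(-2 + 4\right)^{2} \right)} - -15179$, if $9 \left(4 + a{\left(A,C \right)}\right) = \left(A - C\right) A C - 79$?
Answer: $\frac{203044}{9} \approx 22560.0$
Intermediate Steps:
$a{\left(A,C \right)} = - \frac{115}{9} + \frac{A C \left(A - C\right)}{9}$ ($a{\left(A,C \right)} = -4 + \frac{\left(A - C\right) A C - 79}{9} = -4 + \frac{A \left(A - C\right) C - 79}{9} = -4 + \frac{A C \left(A - C\right) - 79}{9} = -4 + \frac{-79 + A C \left(A - C\right)}{9} = -4 + \left(- \frac{79}{9} + \frac{A C \left(A - C\right)}{9}\right) = - \frac{115}{9} + \frac{A C \left(A - C\right)}{9}$)
$a{\left(131,\left(-2 + 4\right)^{2} \right)} - -15179 = \left(- \frac{115}{9} - \frac{131 \left(\left(-2 + 4\right)^{2}\right)^{2}}{9} + \frac{\left(-2 + 4\right)^{2} \cdot 131^{2}}{9}\right) - -15179 = \left(- \frac{115}{9} - \frac{131 \left(2^{2}\right)^{2}}{9} + \frac{1}{9} \cdot 2^{2} \cdot 17161\right) + 15179 = \left(- \frac{115}{9} - \frac{131 \cdot 4^{2}}{9} + \frac{1}{9} \cdot 4 \cdot 17161\right) + 15179 = \left(- \frac{115}{9} - \frac{131}{9} \cdot 16 + \frac{68644}{9}\right) + 15179 = \left(- \frac{115}{9} - \frac{2096}{9} + \frac{68644}{9}\right) + 15179 = \frac{66433}{9} + 15179 = \frac{203044}{9}$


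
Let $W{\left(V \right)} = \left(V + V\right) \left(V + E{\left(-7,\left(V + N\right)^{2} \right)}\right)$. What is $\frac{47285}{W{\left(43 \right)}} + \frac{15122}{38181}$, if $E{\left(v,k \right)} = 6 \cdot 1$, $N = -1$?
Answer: $\frac{38145157}{3283566} \approx 11.617$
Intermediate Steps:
$E{\left(v,k \right)} = 6$
$W{\left(V \right)} = 2 V \left(6 + V\right)$ ($W{\left(V \right)} = \left(V + V\right) \left(V + 6\right) = 2 V \left(6 + V\right)$)
$\frac{47285}{W{\left(43 \right)}} + \frac{15122}{38181} = \frac{47285}{2 \cdot 43 \left(6 + 43\right)} + \frac{15122}{38181} = \frac{47285}{2 \cdot 43 \cdot 49} + 15122 \cdot \frac{1}{38181} = \frac{47285}{4214} + \frac{15122}{38181} = 47285 \cdot \frac{1}{4214} + \frac{15122}{38181} = \frac{965}{86} + \frac{15122}{38181} = \frac{38145157}{3283566}$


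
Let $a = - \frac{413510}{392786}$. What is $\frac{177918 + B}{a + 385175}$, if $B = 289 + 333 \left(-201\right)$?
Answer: $\frac{10926717341}{37822733510} \approx 0.28889$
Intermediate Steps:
$B = -66644$ ($B = 289 - 66933 = -66644$)
$a = - \frac{206755}{196393}$ ($a = \left(-413510\right) \frac{1}{392786} = - \frac{206755}{196393} \approx -1.0528$)
$\frac{177918 + B}{a + 385175} = \frac{177918 - 66644}{- \frac{206755}{196393} + 385175} = \frac{111274}{\frac{75645467020}{196393}} = 111274 \cdot \frac{196393}{75645467020} = \frac{10926717341}{37822733510}$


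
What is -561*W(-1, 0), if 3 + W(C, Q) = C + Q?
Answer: 2244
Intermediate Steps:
W(C, Q) = -3 + C + Q (W(C, Q) = -3 + (C + Q) = -3 + C + Q)
-561*W(-1, 0) = -561*(-3 - 1 + 0) = -561*(-4) = 2244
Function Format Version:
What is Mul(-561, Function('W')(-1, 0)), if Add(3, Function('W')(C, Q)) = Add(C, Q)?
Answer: 2244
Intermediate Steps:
Function('W')(C, Q) = Add(-3, C, Q) (Function('W')(C, Q) = Add(-3, Add(C, Q)) = Add(-3, C, Q))
Mul(-561, Function('W')(-1, 0)) = Mul(-561, Add(-3, -1, 0)) = Mul(-561, -4) = 2244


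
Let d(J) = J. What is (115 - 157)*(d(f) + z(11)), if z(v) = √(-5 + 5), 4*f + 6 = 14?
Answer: -84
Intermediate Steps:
f = 2 (f = -3/2 + (¼)*14 = -3/2 + 7/2 = 2)
z(v) = 0 (z(v) = √0 = 0)
(115 - 157)*(d(f) + z(11)) = (115 - 157)*(2 + 0) = -42*2 = -84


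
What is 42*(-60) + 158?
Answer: -2362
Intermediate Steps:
42*(-60) + 158 = -2520 + 158 = -2362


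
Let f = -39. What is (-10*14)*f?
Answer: 5460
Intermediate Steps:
(-10*14)*f = -10*14*(-39) = -140*(-39) = 5460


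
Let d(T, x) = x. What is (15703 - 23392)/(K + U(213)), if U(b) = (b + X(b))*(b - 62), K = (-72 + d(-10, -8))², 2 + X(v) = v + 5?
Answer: -7689/71179 ≈ -0.10802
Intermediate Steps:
X(v) = 3 + v (X(v) = -2 + (v + 5) = -2 + (5 + v) = 3 + v)
K = 6400 (K = (-72 - 8)² = (-80)² = 6400)
U(b) = (-62 + b)*(3 + 2*b) (U(b) = (b + (3 + b))*(b - 62) = (3 + 2*b)*(-62 + b) = (-62 + b)*(3 + 2*b))
(15703 - 23392)/(K + U(213)) = (15703 - 23392)/(6400 + (-186 - 121*213 + 2*213²)) = -7689/(6400 + (-186 - 25773 + 2*45369)) = -7689/(6400 + (-186 - 25773 + 90738)) = -7689/(6400 + 64779) = -7689/71179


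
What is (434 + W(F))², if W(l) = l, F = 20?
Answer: 206116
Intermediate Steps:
(434 + W(F))² = (434 + 20)² = 454² = 206116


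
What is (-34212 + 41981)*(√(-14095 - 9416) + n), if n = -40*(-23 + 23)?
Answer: 7769*I*√23511 ≈ 1.1912e+6*I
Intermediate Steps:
n = 0 (n = -40*0 = 0)
(-34212 + 41981)*(√(-14095 - 9416) + n) = (-34212 + 41981)*(√(-14095 - 9416) + 0) = 7769*(√(-23511) + 0) = 7769*(I*√23511 + 0) = 7769*(I*√23511) = 7769*I*√23511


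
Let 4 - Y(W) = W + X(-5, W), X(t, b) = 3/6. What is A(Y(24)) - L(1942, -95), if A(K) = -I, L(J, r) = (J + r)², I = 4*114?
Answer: -3411865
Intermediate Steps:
X(t, b) = ½ (X(t, b) = 3*(⅙) = ½)
Y(W) = 7/2 - W (Y(W) = 4 - (W + ½) = 4 - (½ + W) = 4 + (-½ - W) = 7/2 - W)
I = 456
A(K) = -456 (A(K) = -1*456 = -456)
A(Y(24)) - L(1942, -95) = -456 - (1942 - 95)² = -456 - 1*1847² = -456 - 1*3411409 = -456 - 3411409 = -3411865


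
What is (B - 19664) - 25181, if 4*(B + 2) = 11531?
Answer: -167857/4 ≈ -41964.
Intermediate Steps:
B = 11523/4 (B = -2 + (¼)*11531 = -2 + 11531/4 = 11523/4 ≈ 2880.8)
(B - 19664) - 25181 = (11523/4 - 19664) - 25181 = -67133/4 - 25181 = -167857/4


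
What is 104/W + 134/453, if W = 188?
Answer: 18076/21291 ≈ 0.84900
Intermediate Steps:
104/W + 134/453 = 104/188 + 134/453 = 104*(1/188) + 134*(1/453) = 26/47 + 134/453 = 18076/21291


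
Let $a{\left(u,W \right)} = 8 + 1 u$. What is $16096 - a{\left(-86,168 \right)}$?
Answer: $16174$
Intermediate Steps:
$a{\left(u,W \right)} = 8 + u$
$16096 - a{\left(-86,168 \right)} = 16096 - \left(8 - 86\right) = 16096 - -78 = 16096 + 78 = 16174$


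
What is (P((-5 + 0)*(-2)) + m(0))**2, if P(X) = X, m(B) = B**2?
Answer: 100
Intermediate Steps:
(P((-5 + 0)*(-2)) + m(0))**2 = ((-5 + 0)*(-2) + 0**2)**2 = (-5*(-2) + 0)**2 = (10 + 0)**2 = 10**2 = 100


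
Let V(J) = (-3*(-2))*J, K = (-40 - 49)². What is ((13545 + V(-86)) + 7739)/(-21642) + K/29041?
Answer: -215848603/314252661 ≈ -0.68686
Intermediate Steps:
K = 7921 (K = (-89)² = 7921)
V(J) = 6*J
((13545 + V(-86)) + 7739)/(-21642) + K/29041 = ((13545 + 6*(-86)) + 7739)/(-21642) + 7921/29041 = ((13545 - 516) + 7739)*(-1/21642) + 7921*(1/29041) = (13029 + 7739)*(-1/21642) + 7921/29041 = 20768*(-1/21642) + 7921/29041 = -10384/10821 + 7921/29041 = -215848603/314252661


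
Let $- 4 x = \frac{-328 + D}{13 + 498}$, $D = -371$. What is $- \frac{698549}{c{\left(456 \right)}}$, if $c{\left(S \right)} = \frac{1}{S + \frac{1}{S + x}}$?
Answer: $- \frac{297122209198628}{932763} \approx -3.1854 \cdot 10^{8}$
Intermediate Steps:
$x = \frac{699}{2044}$ ($x = - \frac{\left(-328 - 371\right) \frac{1}{13 + 498}}{4} = - \frac{\left(-699\right) \frac{1}{511}}{4} = \left(- \frac{1}{4}\right) \left(- \frac{699}{511}\right) = \frac{699}{2044} \approx 0.34198$)
$c{\left(S \right)} = \frac{1}{S + \frac{1}{\frac{699}{2044} + S}}$ ($c{\left(S \right)} = \frac{1}{S + \frac{1}{S + \frac{699}{2044}}} = \frac{1}{S + \frac{1}{\frac{699}{2044} + S}}$)
$- \frac{698549}{c{\left(456 \right)}} = - \frac{698549}{\frac{1}{2044 + 699 \cdot 456 + 2044 \cdot 456^{2}} \left(699 + 2044 \cdot 456\right)} = - \frac{698549}{\frac{1}{2044 + 318744 + 2044 \cdot 207936} \left(699 + 932064\right)} = - \frac{698549}{\frac{1}{2044 + 318744 + 425021184} \cdot 932763} = - \frac{698549}{\frac{1}{425341972} \cdot 932763} = - \frac{698549}{\frac{932763}{425341972}} = \left(-698549\right) \frac{425341972}{932763} = - \frac{297122209198628}{932763}$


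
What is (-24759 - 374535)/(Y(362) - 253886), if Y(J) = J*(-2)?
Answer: 22183/14145 ≈ 1.5683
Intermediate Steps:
Y(J) = -2*J
(-24759 - 374535)/(Y(362) - 253886) = (-24759 - 374535)/(-2*362 - 253886) = -399294/(-724 - 253886) = -399294/(-254610) = -399294*(-1/254610) = 22183/14145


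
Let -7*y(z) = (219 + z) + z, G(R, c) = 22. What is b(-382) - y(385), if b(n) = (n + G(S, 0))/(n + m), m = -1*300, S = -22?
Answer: 338509/2387 ≈ 141.81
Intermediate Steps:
y(z) = -219/7 - 2*z/7 (y(z) = -((219 + z) + z)/7 = -(219 + 2*z)/7 = -219/7 - 2*z/7)
m = -300
b(n) = (22 + n)/(-300 + n) (b(n) = (n + 22)/(n - 300) = (22 + n)/(-300 + n))
b(-382) - y(385) = (22 - 382)/(-300 - 382) - (-219/7 - 2/7*385) = -360/(-682) - (-219/7 - 110) = -1/682*(-360) - 1*(-989/7) = 180/341 + 989/7 = 338509/2387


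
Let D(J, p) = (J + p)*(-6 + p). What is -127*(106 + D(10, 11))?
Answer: -26797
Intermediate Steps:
D(J, p) = (-6 + p)*(J + p)
-127*(106 + D(10, 11)) = -127*(106 + (11² - 6*10 - 6*11 + 10*11)) = -127*(106 + (121 - 60 - 66 + 110)) = -127*(106 + 105) = -127*211 = -26797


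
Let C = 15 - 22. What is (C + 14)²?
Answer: 49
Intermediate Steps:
C = -7
(C + 14)² = (-7 + 14)² = 7² = 49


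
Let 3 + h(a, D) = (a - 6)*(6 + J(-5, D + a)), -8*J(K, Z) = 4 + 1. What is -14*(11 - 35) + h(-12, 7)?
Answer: 945/4 ≈ 236.25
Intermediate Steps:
J(K, Z) = -5/8 (J(K, Z) = -(4 + 1)/8 = -⅛*5 = -5/8)
h(a, D) = -141/4 + 43*a/8 (h(a, D) = -3 + (a - 6)*(6 - 5/8) = -3 + (-6 + a)*(43/8) = -3 + (-129/4 + 43*a/8) = -141/4 + 43*a/8)
-14*(11 - 35) + h(-12, 7) = -14*(11 - 35) + (-141/4 + (43/8)*(-12)) = -14*(-24) + (-141/4 - 129/2) = 336 - 399/4 = 945/4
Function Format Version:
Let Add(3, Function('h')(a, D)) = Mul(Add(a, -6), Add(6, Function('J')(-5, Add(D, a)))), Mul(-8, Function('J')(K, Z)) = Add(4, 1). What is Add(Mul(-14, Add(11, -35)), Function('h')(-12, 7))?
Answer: Rational(945, 4) ≈ 236.25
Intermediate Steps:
Function('J')(K, Z) = Rational(-5, 8) (Function('J')(K, Z) = Mul(Rational(-1, 8), Add(4, 1)) = Mul(Rational(-1, 8), 5) = Rational(-5, 8))
Function('h')(a, D) = Add(Rational(-141, 4), Mul(Rational(43, 8), a)) (Function('h')(a, D) = Add(-3, Mul(Add(a, -6), Add(6, Rational(-5, 8)))) = Add(-3, Mul(Add(-6, a), Rational(43, 8))) = Add(-3, Add(Rational(-129, 4), Mul(Rational(43, 8), a))) = Add(Rational(-141, 4), Mul(Rational(43, 8), a)))
Add(Mul(-14, Add(11, -35)), Function('h')(-12, 7)) = Add(Mul(-14, Add(11, -35)), Add(Rational(-141, 4), Mul(Rational(43, 8), -12))) = Add(Mul(-14, -24), Add(Rational(-141, 4), Rational(-129, 2))) = Add(336, Rational(-399, 4)) = Rational(945, 4)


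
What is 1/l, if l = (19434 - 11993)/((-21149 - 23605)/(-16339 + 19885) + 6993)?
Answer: 4125404/4397631 ≈ 0.93810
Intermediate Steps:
l = 4397631/4125404 (l = 7441/(-44754/3546 + 6993) = 7441/(-44754*1/3546 + 6993) = 7441/(-7459/591 + 6993) = 7441/(4125404/591) = 7441*(591/4125404) = 4397631/4125404 ≈ 1.0660)
1/l = 1/(4397631/4125404) = 4125404/4397631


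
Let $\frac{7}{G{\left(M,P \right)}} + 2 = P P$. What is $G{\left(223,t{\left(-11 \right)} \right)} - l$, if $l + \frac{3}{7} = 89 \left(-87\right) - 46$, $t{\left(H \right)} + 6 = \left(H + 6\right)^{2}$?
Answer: $\frac{19574883}{2513} \approx 7789.4$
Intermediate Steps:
$t{\left(H \right)} = -6 + \left(6 + H\right)^{2}$ ($t{\left(H \right)} = -6 + \left(H + 6\right)^{2} = -6 + \left(6 + H\right)^{2}$)
$G{\left(M,P \right)} = \frac{7}{-2 + P^{2}}$ ($G{\left(M,P \right)} = \frac{7}{-2 + P P} = \frac{7}{-2 + P^{2}}$)
$l = - \frac{54526}{7}$ ($l = - \frac{3}{7} + \left(89 \left(-87\right) - 46\right) = - \frac{3}{7} - 7789 = - \frac{54526}{7} \approx -7789.4$)
$G{\left(223,t{\left(-11 \right)} \right)} - l = \frac{7}{-2 + \left(-6 + \left(6 - 11\right)^{2}\right)^{2}} - - \frac{54526}{7} = \frac{7}{-2 + \left(-6 + \left(-5\right)^{2}\right)^{2}} + \frac{54526}{7} = \frac{7}{-2 + \left(-6 + 25\right)^{2}} + \frac{54526}{7} = \frac{7}{-2 + 19^{2}} + \frac{54526}{7} = \frac{7}{-2 + 361} + \frac{54526}{7} = \frac{7}{359} + \frac{54526}{7} = \frac{19574883}{2513}$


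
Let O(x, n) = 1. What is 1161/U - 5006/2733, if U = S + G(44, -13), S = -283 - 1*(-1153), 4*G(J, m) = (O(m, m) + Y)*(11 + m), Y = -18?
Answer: -2449516/4801881 ≈ -0.51012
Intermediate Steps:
G(J, m) = -187/4 - 17*m/4 (G(J, m) = ((1 - 18)*(11 + m))/4 = (-17*(11 + m))/4 = (-187 - 17*m)/4 = -187/4 - 17*m/4)
S = 870 (S = -283 + 1153 = 870)
U = 1757/2 (U = 870 + (-187/4 - 17/4*(-13)) = 870 + (-187/4 + 221/4) = 870 + 17/2 = 1757/2 ≈ 878.50)
1161/U - 5006/2733 = 1161/(1757/2) - 5006/2733 = 1161*(2/1757) - 5006*1/2733 = 2322/1757 - 5006/2733 = -2449516/4801881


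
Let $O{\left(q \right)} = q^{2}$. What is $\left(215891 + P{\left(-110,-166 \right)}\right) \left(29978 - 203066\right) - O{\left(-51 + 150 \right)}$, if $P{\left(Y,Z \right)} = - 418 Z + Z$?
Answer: $-49349648745$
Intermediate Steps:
$P{\left(Y,Z \right)} = - 417 Z$
$\left(215891 + P{\left(-110,-166 \right)}\right) \left(29978 - 203066\right) - O{\left(-51 + 150 \right)} = \left(215891 - -69222\right) \left(29978 - 203066\right) - \left(-51 + 150\right)^{2} = \left(215891 + 69222\right) \left(-173088\right) - 99^{2} = 285113 \left(-173088\right) - 9801 = -49349638944 - 9801 = -49349648745$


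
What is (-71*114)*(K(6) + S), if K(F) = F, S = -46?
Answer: 323760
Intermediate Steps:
(-71*114)*(K(6) + S) = (-71*114)*(6 - 46) = -8094*(-40) = 323760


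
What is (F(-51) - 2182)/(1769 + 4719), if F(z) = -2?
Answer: -273/811 ≈ -0.33662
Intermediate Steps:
(F(-51) - 2182)/(1769 + 4719) = (-2 - 2182)/(1769 + 4719) = -2184/6488 = -2184*1/6488 = -273/811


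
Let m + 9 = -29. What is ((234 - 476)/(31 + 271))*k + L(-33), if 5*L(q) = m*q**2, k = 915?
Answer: -6802257/755 ≈ -9009.6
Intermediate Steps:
m = -38 (m = -9 - 29 = -38)
L(q) = -38*q**2/5 (L(q) = (-38*q**2)/5 = -38*q**2/5)
((234 - 476)/(31 + 271))*k + L(-33) = ((234 - 476)/(31 + 271))*915 - 38/5*(-33)**2 = -242/302*915 - 38/5*1089 = -242*1/302*915 - 41382/5 = -121/151*915 - 41382/5 = -110715/151 - 41382/5 = -6802257/755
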